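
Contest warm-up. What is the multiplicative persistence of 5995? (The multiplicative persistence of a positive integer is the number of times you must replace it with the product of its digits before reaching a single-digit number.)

2

5995 → 2025 → 0 (2 steps)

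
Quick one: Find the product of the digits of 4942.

4×9×4×2 = 288

288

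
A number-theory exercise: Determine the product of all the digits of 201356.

0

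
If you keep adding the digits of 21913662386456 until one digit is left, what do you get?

2+1+9+1+3+6+6+2+3+8+6+4+5+6 = 62
6+2 = 8

8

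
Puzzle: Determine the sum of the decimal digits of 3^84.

162

3^84 = 11972515182562019788602740026717047105681
Sum of its 41 digits: 162.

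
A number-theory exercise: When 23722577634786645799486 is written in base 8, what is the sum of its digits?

78

23722577634786645799486 in base 8 is 5014003460363610425471076.
Digit sum: 5+0+1+4+0+0+3+4+6+0+3+6+3+6+1+0+4+2+5+4+7+1+0+7+6 = 78.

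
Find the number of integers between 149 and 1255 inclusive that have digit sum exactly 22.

21

The integers in [149, 1255] that have digit sum exactly 22: 499, 589, 598, 679, 688, 697, …, 985, 994.
21 qualify.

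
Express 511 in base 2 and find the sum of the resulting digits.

9

511 in base 2 is 111111111.
Digit sum: 1+1+1+1+1+1+1+1+1 = 9.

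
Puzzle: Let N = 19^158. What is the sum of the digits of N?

19^158 = 11042539223094432483797006436935180373713316030425730144764273410662578114208922905199595391818087795077320771424027938649915057187960428874989878572681153423065031910813429161492365943848688270929310041
Sum of its 203 digits: 883.

883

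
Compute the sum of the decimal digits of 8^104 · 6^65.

8^104 · 6^65 = 3170953855397461976754848441423597781920475107250017105246790206963506829759463335205005392446239778696261054526999730245191736264285457844535296
Sum of its 145 digits: 666.

666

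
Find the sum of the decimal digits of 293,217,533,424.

45

2+9+3+2+1+7+5+3+3+4+2+4 = 45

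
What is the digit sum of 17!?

63

17! = 355687428096000
Sum of its 15 digits: 63.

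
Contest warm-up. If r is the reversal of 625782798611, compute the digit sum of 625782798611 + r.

52

Reversal of 625782798611 is 116897287526; 625782798611 + 116897287526 = 742680086137.
Digit sum of 742680086137: 7+4+2+6+8+0+0+8+6+1+3+7 = 52.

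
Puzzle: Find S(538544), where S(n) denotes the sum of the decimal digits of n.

5+3+8+5+4+4 = 29

29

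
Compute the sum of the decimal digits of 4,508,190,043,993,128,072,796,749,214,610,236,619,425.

169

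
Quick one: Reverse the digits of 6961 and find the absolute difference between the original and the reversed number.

Reverse of 6961 is 1696.
|6961 − 1696| = 5265

5265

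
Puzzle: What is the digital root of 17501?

5

1+7+5+0+1 = 14
1+4 = 5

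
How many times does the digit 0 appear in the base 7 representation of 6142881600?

2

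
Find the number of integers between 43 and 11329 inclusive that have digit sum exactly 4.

The integers in [43, 11329] that have digit sum exactly 4: 103, 112, 121, 130, 202, 211, …, 11110, 11200.
46 qualify.

46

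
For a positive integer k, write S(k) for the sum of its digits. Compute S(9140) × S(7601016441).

S(9140) = 9+1+4+0 = 14.
S(7601016441) = 7+6+0+1+0+1+6+4+4+1 = 30.
14 · 30 = 420.

420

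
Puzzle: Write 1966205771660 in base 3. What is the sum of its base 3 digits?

26

1966205771660 in base 3 is 20221222010021001011210102.
Digit sum: 2+0+2+2+1+2+2+2+0+1+0+0+2+1+0+0+1+0+1+1+2+1+0+1+0+2 = 26.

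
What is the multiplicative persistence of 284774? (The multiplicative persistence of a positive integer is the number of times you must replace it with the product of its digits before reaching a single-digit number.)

284774 → 12544 → 160 → 0 (3 steps)

3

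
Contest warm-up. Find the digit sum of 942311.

20

9+4+2+3+1+1 = 20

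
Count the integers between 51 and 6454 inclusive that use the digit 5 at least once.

2435

The integers in [51, 6454] that use the digit 5 at least once: 51, 52, 53, 54, 55, 56, …, 6453, 6454.
2435 qualify.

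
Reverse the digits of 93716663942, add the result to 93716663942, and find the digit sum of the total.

49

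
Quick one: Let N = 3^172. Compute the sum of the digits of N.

3^172 = 11610630703530923996233764322605633554400975674804937772291047972101377433780374641
Sum of its 83 digits: 342.

342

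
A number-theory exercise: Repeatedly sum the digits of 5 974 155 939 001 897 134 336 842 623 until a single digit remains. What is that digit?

1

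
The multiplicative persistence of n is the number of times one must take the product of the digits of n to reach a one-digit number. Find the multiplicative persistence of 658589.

658589 → 86400 → 0 (2 steps)

2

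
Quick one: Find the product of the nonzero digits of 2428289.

18432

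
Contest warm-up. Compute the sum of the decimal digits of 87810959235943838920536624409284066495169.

202

8+7+8+1+0+9+5+9+2+3+5+9+4+3+8+3+8+9+2+0+5+3+6+6+2+4+4+0+9+2+8+4+0+6+6+4+9+5+1+6+9 = 202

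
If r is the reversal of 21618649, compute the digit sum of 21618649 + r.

20

Reversal of 21618649 is 94681612; 21618649 + 94681612 = 116300261.
Digit sum of 116300261: 1+1+6+3+0+0+2+6+1 = 20.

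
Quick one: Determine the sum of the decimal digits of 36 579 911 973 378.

78

3+6+5+7+9+9+1+1+9+7+3+3+7+8 = 78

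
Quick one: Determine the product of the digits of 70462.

7×0×4×6×2 = 0

0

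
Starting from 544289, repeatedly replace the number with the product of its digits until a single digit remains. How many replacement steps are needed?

2

544289 → 11520 → 0 (2 steps)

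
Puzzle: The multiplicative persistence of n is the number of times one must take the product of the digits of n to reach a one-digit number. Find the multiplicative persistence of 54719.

54719 → 1260 → 0 (2 steps)

2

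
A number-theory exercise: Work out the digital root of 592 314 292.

1

5+9+2+3+1+4+2+9+2 = 37
3+7 = 10
1+0 = 1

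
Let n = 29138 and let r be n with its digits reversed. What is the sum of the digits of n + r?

10

Reversal of 29138 is 83192; 29138 + 83192 = 112330.
Digit sum of 112330: 1+1+2+3+3+0 = 10.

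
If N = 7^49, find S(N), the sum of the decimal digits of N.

7^49 = 256923577521058878088611477224235621321607
Sum of its 42 digits: 178.

178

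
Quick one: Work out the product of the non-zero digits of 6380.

6×3×8 = 144

144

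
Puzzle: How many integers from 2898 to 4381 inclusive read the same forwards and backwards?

15

The integers in [2898, 4381] that read the same forwards and backwards: 2992, 3003, 3113, 3223, 3333, 3443, …, 4224, 4334.
15 qualify.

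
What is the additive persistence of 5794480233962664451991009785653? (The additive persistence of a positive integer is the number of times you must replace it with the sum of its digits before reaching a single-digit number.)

5794480233962664451991009785653 → 150 → 6 (2 steps)

2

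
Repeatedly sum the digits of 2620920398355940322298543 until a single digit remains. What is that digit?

6

2+6+2+0+9+2+0+3+9+8+3+5+5+9+4+0+3+2+2+2+9+8+5+4+3 = 105
1+0+5 = 6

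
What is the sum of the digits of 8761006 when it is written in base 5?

18

8761006 in base 5 is 4220323011.
Digit sum: 4+2+2+0+3+2+3+0+1+1 = 18.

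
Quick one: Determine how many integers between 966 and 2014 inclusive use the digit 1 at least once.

1009

The integers in [966, 2014] that use the digit 1 at least once: 971, 981, 991, 1000, 1001, 1002, …, 2013, 2014.
1009 qualify.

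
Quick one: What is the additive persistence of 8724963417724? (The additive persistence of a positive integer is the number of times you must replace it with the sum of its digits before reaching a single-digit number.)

8724963417724 → 64 → 10 → 1 (3 steps)

3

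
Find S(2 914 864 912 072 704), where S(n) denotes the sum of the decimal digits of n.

66

2+9+1+4+8+6+4+9+1+2+0+7+2+7+0+4 = 66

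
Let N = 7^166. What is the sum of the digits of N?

7^166 = 193319045586700980912077181301566939921310830578464339906760743805915636880837608191503565132893817727685573297260580256147974987587601621649
Sum of its 141 digits: 655.

655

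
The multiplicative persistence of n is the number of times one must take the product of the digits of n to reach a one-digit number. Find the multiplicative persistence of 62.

62 → 12 → 2 (2 steps)

2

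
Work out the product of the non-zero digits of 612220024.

384

6×1×2×2×2×2×4 = 384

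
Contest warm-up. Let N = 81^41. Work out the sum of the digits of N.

81^41 = 1769643454279976222562683176742209046547931058497932902345838739841697520771281
Sum of its 79 digits: 378.

378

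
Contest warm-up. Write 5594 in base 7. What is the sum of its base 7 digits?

5594 in base 7 is 22211.
Digit sum: 2+2+2+1+1 = 8.

8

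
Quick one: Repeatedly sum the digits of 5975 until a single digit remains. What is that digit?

5+9+7+5 = 26
2+6 = 8
(Equivalently, 5975 mod 9 = 8.)

8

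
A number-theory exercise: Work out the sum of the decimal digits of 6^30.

117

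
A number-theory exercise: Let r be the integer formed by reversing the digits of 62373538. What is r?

83537326

Reversing 62373538 gives 83537326.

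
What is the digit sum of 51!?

198

51! = 1551118753287382280224243016469303211063259720016986112000000000000
Sum of its 67 digits: 198.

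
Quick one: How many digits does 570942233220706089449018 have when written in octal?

27

570942233220706089449018 in base 8 is 170715534516112127674433072, which has 27 digits.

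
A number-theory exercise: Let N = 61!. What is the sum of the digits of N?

61! = 507580213877224798800856812176625227226004528988036003099405939480985600000000000000
Sum of its 84 digits: 315.

315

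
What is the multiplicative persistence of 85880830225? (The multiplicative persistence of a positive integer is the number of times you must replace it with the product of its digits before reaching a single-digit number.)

85880830225 → 0 (1 step)

1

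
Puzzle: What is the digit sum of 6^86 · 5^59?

189

6^86 · 5^59 = 1446231407624081563605570054864559225254131741491200000000000000000000000000000000000000000000000000000000000
Sum of its 109 digits: 189.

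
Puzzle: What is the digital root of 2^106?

The digital root of n equals n mod 9 (or 9 when 9 | n), so we need 2^106 mod 9.
2^106 ≡ 7 (mod 9), so the digital root is 7.

7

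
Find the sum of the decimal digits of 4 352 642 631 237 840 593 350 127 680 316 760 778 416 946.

184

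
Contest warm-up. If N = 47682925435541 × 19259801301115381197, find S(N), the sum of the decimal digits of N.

47682925435541 × 19259801301115381197 = 918363669344420256452055466922577
Sum of its 33 digits: 150.

150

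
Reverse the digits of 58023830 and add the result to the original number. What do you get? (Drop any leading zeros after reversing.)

61855915

Reverse of 58023830 is 3832085.
58023830 + 3832085 = 61855915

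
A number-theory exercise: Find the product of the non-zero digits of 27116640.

2×7×1×1×6×6×4 = 2016

2016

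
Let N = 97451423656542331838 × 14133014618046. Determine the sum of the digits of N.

156

97451423656542331838 × 14133014618046 = 1377282395087306552690461755148548
Sum of its 34 digits: 156.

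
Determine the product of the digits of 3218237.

3×2×1×8×2×3×7 = 2016

2016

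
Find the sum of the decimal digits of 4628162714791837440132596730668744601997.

187

4+6+2+8+1+6+2+7+1+4+7+9+1+8+3+7+4+4+0+1+3+2+5+9+6+7+3+0+6+6+8+7+4+4+6+0+1+9+9+7 = 187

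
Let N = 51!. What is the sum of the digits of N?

198

51! = 1551118753287382280224243016469303211063259720016986112000000000000
Sum of its 67 digits: 198.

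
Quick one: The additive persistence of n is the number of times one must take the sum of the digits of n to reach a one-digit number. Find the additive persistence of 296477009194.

3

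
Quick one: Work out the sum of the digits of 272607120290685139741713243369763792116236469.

2+7+2+6+0+7+1+2+0+2+9+0+6+8+5+1+3+9+7+4+1+7+1+3+2+4+3+3+6+9+7+6+3+7+9+2+1+1+6+2+3+6+4+6+9 = 192

192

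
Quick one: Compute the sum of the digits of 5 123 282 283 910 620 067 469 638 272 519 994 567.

169

5+1+2+3+2+8+2+2+8+3+9+1+0+6+2+0+0+6+7+4+6+9+6+3+8+2+7+2+5+1+9+9+9+4+5+6+7 = 169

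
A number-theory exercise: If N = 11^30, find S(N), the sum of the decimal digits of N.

11^30 = 17449402268886407318558803753801
Sum of its 32 digits: 145.

145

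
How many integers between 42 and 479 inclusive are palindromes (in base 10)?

The integers in [42, 479] that are palindromes (in base 10): 44, 55, 66, 77, 88, 99, …, 464, 474.
44 qualify.

44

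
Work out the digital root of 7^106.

7

The digital root of n equals n mod 9 (or 9 when 9 | n), so we need 7^106 mod 9.
7^106 ≡ 7 (mod 9), so the digital root is 7.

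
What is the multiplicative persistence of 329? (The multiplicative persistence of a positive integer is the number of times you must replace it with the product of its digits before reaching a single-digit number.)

3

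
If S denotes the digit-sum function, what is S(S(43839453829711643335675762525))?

First digit sum: 136.
1+3+6 = 10.

10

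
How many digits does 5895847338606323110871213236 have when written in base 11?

5895847338606323110871213236 in base 11 is 4A46412428A1773798775159582, which has 27 digits.

27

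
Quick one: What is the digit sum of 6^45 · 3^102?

405

6^45 · 3^102 = 482141204668857688342851836196984691368800860314005057091836243506886804997389942784
Sum of its 84 digits: 405.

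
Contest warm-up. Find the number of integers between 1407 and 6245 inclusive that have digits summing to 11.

The integers in [1407, 6245] that have digits summing to 11: 1415, 1424, 1433, 1442, 1451, 1460, …, 6221, 6230.
205 qualify.

205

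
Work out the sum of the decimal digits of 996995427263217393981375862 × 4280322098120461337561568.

996995427263217393981375862 × 4280322098120461337561568 = 4267461559039800476747349448860401230939380774071616
Sum of its 52 digits: 231.

231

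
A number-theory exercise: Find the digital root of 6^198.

9

The digital root of n equals n mod 9 (or 9 when 9 | n), so we need 6^198 mod 9.
6^198 ≡ 0 (mod 9), so the digital root is 9.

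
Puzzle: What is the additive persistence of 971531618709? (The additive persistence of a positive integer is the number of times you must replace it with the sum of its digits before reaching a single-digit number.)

971531618709 → 57 → 12 → 3 (3 steps)

3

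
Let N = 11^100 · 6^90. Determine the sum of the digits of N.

792

11^100 · 6^90 = 1488953209946793546323204253731408912124297749184954154432218865994068870204749226233221517055178284830441996543211499151665084729978895948383577250900311500256376591352856576
Sum of its 175 digits: 792.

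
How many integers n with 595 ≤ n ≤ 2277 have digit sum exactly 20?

75

The integers in [595, 2277] that have digit sum exactly 20: 596, 659, 668, 677, 686, 695, …, 2189, 2198.
75 qualify.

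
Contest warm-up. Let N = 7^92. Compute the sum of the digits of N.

7^92 = 561073402121731173607666208963712157775646236340963964052513752233891761335201
Sum of its 78 digits: 310.

310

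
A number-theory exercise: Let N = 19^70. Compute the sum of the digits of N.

19^70 = 325650737981196211817040643482760123711113829069928887581850461693742906986845870061444601
Sum of its 90 digits: 397.

397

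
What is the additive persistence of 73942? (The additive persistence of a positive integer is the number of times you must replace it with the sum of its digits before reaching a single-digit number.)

73942 → 25 → 7 (2 steps)

2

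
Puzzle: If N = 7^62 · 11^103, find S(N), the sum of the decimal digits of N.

7^62 · 11^103 = 4565885876542538373138715703971519064707446264523066471682165997693245193583424309875231190655358281229162622555948431165215026114852637573613371199567024823219
Sum of its 160 digits: 710.

710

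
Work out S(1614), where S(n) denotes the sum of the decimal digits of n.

12

1+6+1+4 = 12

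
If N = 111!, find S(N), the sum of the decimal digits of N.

693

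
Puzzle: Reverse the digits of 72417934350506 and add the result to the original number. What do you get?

132923278321933

Reverse of 72417934350506 is 60505343971427.
72417934350506 + 60505343971427 = 132923278321933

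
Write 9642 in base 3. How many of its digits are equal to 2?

9642 in base 3 is 111020010.
The digit 2 appears 1 time.

1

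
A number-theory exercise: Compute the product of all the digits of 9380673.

9×3×8×0×6×7×3 = 0

0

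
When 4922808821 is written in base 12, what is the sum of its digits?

62

4922808821 in base 12 is B5477B845.
Digit sum: 11+5+4+7+7+11+8+4+5 = 62.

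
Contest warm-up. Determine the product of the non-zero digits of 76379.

7938

7×6×3×7×9 = 7938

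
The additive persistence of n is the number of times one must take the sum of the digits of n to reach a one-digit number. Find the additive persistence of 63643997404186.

2

63643997404186 → 70 → 7 (2 steps)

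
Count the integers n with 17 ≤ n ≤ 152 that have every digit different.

109

The integers in [17, 152] that have every digit different: 17, 18, 19, 20, 21, 23, …, 150, 152.
109 qualify.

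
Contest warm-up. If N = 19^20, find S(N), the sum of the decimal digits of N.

19^20 = 37589973457545958193355601
Sum of its 26 digits: 136.

136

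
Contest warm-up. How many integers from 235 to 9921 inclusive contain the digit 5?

3381

The integers in [235, 9921] that contain the digit 5: 235, 245, 250, 251, 252, 253, …, 9905, 9915.
3381 qualify.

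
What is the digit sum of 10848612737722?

58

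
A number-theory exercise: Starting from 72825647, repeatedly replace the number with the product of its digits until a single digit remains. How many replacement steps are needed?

2

72825647 → 188160 → 0 (2 steps)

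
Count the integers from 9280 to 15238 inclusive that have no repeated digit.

The integers in [9280, 15238] that have no repeated digit: 9280, 9281, 9283, 9284, 9285, 9286, …, 15237, 15238.
1740 qualify.

1740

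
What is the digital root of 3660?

6

3+6+6+0 = 15
1+5 = 6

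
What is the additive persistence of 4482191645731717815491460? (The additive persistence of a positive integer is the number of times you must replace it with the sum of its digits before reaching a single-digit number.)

2

4482191645731717815491460 → 108 → 9 (2 steps)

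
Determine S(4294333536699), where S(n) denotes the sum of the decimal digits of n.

66

4+2+9+4+3+3+3+5+3+6+6+9+9 = 66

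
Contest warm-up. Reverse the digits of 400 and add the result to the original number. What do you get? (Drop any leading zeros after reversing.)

404

Reverse of 400 is 4.
400 + 4 = 404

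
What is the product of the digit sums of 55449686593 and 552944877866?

S(55449686593) = 5+5+4+4+9+6+8+6+5+9+3 = 64.
S(552944877866) = 5+5+2+9+4+4+8+7+7+8+6+6 = 71.
64 · 71 = 4544.

4544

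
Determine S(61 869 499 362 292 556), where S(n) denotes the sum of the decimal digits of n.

92

6+1+8+6+9+4+9+9+3+6+2+2+9+2+5+5+6 = 92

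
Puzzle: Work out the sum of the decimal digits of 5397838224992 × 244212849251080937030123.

136

5397838224992 × 244212849251080937030123 = 1318221452721693601676007258355434016
Sum of its 37 digits: 136.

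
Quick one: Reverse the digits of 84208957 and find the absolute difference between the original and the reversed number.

8228709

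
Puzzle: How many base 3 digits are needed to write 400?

6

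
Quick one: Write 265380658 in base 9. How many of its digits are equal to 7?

2

265380658 in base 9 is 614321737.
The digit 7 appears 2 times.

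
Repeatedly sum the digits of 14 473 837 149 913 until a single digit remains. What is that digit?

1+4+4+7+3+8+3+7+1+4+9+9+1+3 = 64
6+4 = 10
1+0 = 1
(Equivalently, 14 473 837 149 913 mod 9 = 1.)

1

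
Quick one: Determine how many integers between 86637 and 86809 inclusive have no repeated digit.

42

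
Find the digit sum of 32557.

22

3+2+5+5+7 = 22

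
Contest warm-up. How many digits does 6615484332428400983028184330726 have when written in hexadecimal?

26

6615484332428400983028184330726 in base 16 is 537FC861E7226C7BFC5A9331E6, which has 26 digits.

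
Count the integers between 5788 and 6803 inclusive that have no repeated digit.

The integers in [5788, 6803] that have no repeated digit: 5789, 5790, 5791, 5792, 5793, 5794, …, 6802, 6803.
515 qualify.

515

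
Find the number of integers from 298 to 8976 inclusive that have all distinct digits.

The integers in [298, 8976] that have all distinct digits: 298, 301, 302, 304, 305, 306, …, 8975, 8976.
4537 qualify.

4537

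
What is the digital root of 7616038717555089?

6

7+6+1+6+0+3+8+7+1+7+5+5+5+0+8+9 = 78
7+8 = 15
1+5 = 6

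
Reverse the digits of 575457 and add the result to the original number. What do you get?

Reverse of 575457 is 754575.
575457 + 754575 = 1330032

1330032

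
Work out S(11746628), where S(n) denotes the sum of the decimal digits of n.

35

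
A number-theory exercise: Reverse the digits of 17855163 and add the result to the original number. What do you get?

54011034

Reverse of 17855163 is 36155871.
17855163 + 36155871 = 54011034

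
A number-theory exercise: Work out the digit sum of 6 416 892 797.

6+4+1+6+8+9+2+7+9+7 = 59

59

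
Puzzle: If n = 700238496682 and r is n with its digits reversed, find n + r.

Reverse of 700238496682 is 286694832007.
700238496682 + 286694832007 = 986933328689

986933328689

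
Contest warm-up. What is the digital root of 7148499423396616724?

5

7+1+4+8+4+9+9+4+2+3+3+9+6+6+1+6+7+2+4 = 95
9+5 = 14
1+4 = 5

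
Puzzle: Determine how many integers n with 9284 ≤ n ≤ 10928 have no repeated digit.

640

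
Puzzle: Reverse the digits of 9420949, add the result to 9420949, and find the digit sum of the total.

38

Reversal of 9420949 is 9490249; 9420949 + 9490249 = 18911198.
Digit sum of 18911198: 1+8+9+1+1+1+9+8 = 38.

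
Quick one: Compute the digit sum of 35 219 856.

39

3+5+2+1+9+8+5+6 = 39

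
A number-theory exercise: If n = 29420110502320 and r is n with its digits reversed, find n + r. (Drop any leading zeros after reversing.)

31740611604812

Reverse of 29420110502320 is 2320501102492.
29420110502320 + 2320501102492 = 31740611604812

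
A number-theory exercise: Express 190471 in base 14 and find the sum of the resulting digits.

34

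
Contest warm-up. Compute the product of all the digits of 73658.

7×3×6×5×8 = 5040

5040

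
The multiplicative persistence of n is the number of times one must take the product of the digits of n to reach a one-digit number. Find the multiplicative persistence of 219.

2

219 → 18 → 8 (2 steps)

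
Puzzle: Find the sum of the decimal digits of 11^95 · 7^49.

575

11^95 · 7^49 = 219841182158321749329467002103747861237951872402907227625026346765479358113188441821457771105253409613590320940250103197814162317154823728757
Sum of its 141 digits: 575.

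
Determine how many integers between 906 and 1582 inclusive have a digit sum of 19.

The integers in [906, 1582] that have a digit sum of 19: 919, 928, 937, 946, 955, 964, …, 1567, 1576.
28 qualify.

28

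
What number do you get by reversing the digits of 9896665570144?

Reversing 9896665570144 gives 4410755666989.

4410755666989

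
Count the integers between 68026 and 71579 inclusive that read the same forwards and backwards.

36

The integers in [68026, 71579] that read the same forwards and backwards: 68086, 68186, 68286, 68386, 68486, 68586, …, 71417, 71517.
36 qualify.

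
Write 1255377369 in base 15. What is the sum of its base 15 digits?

57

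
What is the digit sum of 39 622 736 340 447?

3+9+6+2+2+7+3+6+3+4+0+4+4+7 = 60

60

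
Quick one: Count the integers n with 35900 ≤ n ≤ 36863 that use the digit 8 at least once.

235

The integers in [35900, 36863] that use the digit 8 at least once: 35908, 35918, 35928, 35938, 35948, 35958, …, 36862, 36863.
235 qualify.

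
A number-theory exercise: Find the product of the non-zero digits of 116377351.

1×1×6×3×7×7×3×5×1 = 13230

13230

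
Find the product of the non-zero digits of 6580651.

6×5×8×6×5×1 = 7200

7200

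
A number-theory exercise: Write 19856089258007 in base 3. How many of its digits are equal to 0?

14

19856089258007 in base 3 is 2121022020001000000100102112.
The digit 0 appears 14 times.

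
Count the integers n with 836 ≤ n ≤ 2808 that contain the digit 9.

The integers in [836, 2808] that contain the digit 9: 839, 849, 859, 869, 879, 889, …, 2798, 2799.
539 qualify.

539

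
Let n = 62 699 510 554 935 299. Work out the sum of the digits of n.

6+2+6+9+9+5+1+0+5+5+4+9+3+5+2+9+9 = 89

89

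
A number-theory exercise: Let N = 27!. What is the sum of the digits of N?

27! = 10888869450418352160768000000
Sum of its 29 digits: 108.

108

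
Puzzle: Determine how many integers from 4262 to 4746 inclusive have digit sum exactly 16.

43

The integers in [4262, 4746] that have digit sum exactly 16: 4264, 4273, 4282, 4291, 4309, 4318, …, 4732, 4741.
43 qualify.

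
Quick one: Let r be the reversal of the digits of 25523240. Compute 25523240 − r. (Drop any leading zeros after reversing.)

21290688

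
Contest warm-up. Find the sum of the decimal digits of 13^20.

115

13^20 = 19004963774880799438801
Sum of its 23 digits: 115.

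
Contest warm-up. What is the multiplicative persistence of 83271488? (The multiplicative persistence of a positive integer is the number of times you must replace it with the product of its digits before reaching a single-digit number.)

2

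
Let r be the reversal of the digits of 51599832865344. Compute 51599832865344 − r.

Reverse of 51599832865344 is 44356823899515.
51599832865344 − 44356823899515 = 7243008965829

7243008965829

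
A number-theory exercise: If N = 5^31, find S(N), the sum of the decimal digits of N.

5^31 = 4656612873077392578125
Sum of its 22 digits: 104.

104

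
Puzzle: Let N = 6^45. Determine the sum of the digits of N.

6^45 = 103945637534048876111514866313854976
Sum of its 36 digits: 162.

162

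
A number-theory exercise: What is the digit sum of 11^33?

11^33 = 23225154419887808141001767796309131
Sum of its 35 digits: 143.

143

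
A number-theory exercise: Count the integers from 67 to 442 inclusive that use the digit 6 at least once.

67

The integers in [67, 442] that use the digit 6 at least once: 67, 68, 69, 76, 86, 96, …, 426, 436.
67 qualify.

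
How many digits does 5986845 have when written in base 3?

15

5986845 in base 3 is 102021011102000, which has 15 digits.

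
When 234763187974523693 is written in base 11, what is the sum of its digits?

83

234763187974523693 in base 11 is 512228719A0A29A41.
Digit sum: 5+1+2+2+2+8+7+1+9+10+0+10+2+9+10+4+1 = 83.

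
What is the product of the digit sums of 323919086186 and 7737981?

2352

S(323919086186) = 3+2+3+9+1+9+0+8+6+1+8+6 = 56.
S(7737981) = 7+7+3+7+9+8+1 = 42.
56 · 42 = 2352.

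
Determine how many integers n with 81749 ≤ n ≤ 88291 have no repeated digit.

The integers in [81749, 88291] that have no repeated digit: 81749, 81750, 81752, 81753, 81754, 81756, …, 87964, 87965.
2077 qualify.

2077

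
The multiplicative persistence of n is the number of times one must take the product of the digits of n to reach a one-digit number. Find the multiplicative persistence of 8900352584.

8900352584 → 0 (1 step)

1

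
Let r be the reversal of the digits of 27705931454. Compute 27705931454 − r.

-17708019318

Reverse of 27705931454 is 45413950772.
27705931454 − 45413950772 = -17708019318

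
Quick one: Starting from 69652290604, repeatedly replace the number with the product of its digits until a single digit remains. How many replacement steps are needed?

1

69652290604 → 0 (1 step)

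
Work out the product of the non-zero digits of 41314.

48

4×1×3×1×4 = 48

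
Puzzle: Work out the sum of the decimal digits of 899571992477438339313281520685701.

8+9+9+5+7+1+9+9+2+4+7+7+4+3+8+3+3+9+3+1+3+2+8+1+5+2+0+6+8+5+7+0+1 = 159

159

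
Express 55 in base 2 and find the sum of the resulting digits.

55 in base 2 is 110111.
Digit sum: 1+1+0+1+1+1 = 5.

5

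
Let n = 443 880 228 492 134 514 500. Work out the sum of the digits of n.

77

4+4+3+8+8+0+2+2+8+4+9+2+1+3+4+5+1+4+5+0+0 = 77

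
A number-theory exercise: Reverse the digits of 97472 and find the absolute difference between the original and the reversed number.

69993

Reverse of 97472 is 27479.
|97472 − 27479| = 69993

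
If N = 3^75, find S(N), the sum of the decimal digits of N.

3^75 = 608266787713357709119683992618861307
Sum of its 36 digits: 180.

180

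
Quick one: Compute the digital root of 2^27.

8

The digital root of n equals n mod 9 (or 9 when 9 | n), so we need 2^27 mod 9.
2^27 ≡ 8 (mod 9), so the digital root is 8.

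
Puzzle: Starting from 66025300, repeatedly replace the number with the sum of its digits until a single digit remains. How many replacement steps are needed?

66025300 → 22 → 4 (2 steps)

2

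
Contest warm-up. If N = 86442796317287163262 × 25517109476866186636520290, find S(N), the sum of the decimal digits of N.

226

86442796317287163262 × 25517109476866186636520290 = 2205770297114661771279418749799815904805585980
Sum of its 46 digits: 226.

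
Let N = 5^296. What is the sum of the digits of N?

943

5^296 = 785454954447636248495323512797804102876034481999911930417847858749936840755474537033615661445973112364349371450421100562106866977667955024449202371857434152360496874313577908566230689757503569126129150390625
Sum of its 207 digits: 943.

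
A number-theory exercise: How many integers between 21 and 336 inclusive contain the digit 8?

58

The integers in [21, 336] that contain the digit 8: 28, 38, 48, 58, 68, 78, …, 318, 328.
58 qualify.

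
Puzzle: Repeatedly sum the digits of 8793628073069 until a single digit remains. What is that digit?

8+7+9+3+6+2+8+0+7+3+0+6+9 = 68
6+8 = 14
1+4 = 5

5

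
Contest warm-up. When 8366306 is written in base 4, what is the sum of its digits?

23

8366306 in base 4 is 133322203202.
Digit sum: 1+3+3+3+2+2+2+0+3+2+0+2 = 23.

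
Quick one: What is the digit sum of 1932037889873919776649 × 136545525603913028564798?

162

1932037889873919776649 × 136545525603913028564798 = 263811129159509413086121012395191425183801902
Sum of its 45 digits: 162.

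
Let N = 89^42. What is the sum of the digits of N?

379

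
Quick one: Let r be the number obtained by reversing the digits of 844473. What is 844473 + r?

Reverse of 844473 is 374448.
844473 + 374448 = 1218921

1218921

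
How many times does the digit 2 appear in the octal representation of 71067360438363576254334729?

71067360438363576254334729 in base 8 is 35311062520714752675447003411.
The digit 2 appears 3 times.

3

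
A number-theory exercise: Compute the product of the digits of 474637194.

508032

4×7×4×6×3×7×1×9×4 = 508032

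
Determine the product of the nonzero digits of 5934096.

29160

5×9×3×4×9×6 = 29160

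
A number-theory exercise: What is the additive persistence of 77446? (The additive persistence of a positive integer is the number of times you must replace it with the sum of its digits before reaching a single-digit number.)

77446 → 28 → 10 → 1 (3 steps)

3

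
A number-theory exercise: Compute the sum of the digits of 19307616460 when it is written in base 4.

19307616460 in base 4 is 101332310231203030.
Digit sum: 1+0+1+3+3+2+3+1+0+2+3+1+2+0+3+0+3+0 = 28.

28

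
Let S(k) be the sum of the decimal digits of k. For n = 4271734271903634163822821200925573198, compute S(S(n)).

12

First digit sum: 147.
1+4+7 = 12.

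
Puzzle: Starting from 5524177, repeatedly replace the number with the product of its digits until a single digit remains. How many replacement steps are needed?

2

5524177 → 9800 → 0 (2 steps)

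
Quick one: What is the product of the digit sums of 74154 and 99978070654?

S(74154) = 7+4+1+5+4 = 21.
S(99978070654) = 9+9+9+7+8+0+7+0+6+5+4 = 64.
21 · 64 = 1344.

1344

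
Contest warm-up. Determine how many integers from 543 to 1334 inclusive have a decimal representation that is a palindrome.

The integers in [543, 1334] that have a decimal representation that is a palindrome: 545, 555, 565, 575, 585, 595, …, 1221, 1331.
50 qualify.

50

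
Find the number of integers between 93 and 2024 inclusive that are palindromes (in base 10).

The integers in [93, 2024] that are palindromes (in base 10): 99, 101, 111, 121, 131, 141, …, 1991, 2002.
102 qualify.

102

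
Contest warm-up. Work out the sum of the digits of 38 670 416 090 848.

64

3+8+6+7+0+4+1+6+0+9+0+8+4+8 = 64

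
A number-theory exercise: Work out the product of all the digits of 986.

432

9×8×6 = 432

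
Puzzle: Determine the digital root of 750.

7+5+0 = 12
1+2 = 3
(Equivalently, 750 mod 9 = 3.)

3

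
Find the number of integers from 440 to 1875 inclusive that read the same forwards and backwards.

64

The integers in [440, 1875] that read the same forwards and backwards: 444, 454, 464, 474, 484, 494, …, 1661, 1771.
64 qualify.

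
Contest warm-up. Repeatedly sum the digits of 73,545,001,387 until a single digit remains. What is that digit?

7+3+5+4+5+0+0+1+3+8+7 = 43
4+3 = 7
(Equivalently, 73,545,001,387 mod 9 = 7.)

7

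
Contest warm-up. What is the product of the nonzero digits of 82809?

1152

8×2×8×9 = 1152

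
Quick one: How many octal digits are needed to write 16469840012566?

16469840012566 in base 8 is 357525675522426, which has 15 digits.

15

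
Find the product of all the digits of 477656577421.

4×7×7×6×5×6×5×7×7×4×2×1 = 69148800

69148800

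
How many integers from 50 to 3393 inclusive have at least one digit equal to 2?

1685

The integers in [50, 3393] that have at least one digit equal to 2: 52, 62, 72, 82, 92, 102, …, 3382, 3392.
1685 qualify.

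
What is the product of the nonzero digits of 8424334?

8×4×2×4×3×3×4 = 9216

9216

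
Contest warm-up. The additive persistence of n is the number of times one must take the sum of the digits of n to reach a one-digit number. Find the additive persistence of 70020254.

2

70020254 → 20 → 2 (2 steps)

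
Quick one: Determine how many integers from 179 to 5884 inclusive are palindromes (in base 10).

The integers in [179, 5884] that are palindromes (in base 10): 181, 191, 202, 212, 222, 232, …, 5665, 5775.
130 qualify.

130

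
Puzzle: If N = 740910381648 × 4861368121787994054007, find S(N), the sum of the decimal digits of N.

740910381648 × 4861368121787994054007 = 3601838110445363618698681093663536
Sum of its 34 digits: 150.

150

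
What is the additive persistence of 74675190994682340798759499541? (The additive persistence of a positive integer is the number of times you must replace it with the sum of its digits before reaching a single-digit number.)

74675190994682340798759499541 → 161 → 8 (2 steps)

2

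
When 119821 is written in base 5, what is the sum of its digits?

17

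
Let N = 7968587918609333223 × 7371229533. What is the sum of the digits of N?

7968587918609333223 × 7371229533 = 58738290601960117342815674859
Sum of its 29 digits: 135.

135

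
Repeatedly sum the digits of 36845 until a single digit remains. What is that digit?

8

3+6+8+4+5 = 26
2+6 = 8
(Equivalently, 36845 mod 9 = 8.)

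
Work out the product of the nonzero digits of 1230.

1×2×3 = 6

6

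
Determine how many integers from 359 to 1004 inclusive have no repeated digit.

465

The integers in [359, 1004] that have no repeated digit: 359, 360, 361, 362, 364, 365, …, 986, 987.
465 qualify.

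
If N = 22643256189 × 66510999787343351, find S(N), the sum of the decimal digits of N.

22643256189 × 66510999787343351 = 1506025607571340016398749339
Sum of its 28 digits: 114.

114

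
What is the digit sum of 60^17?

72

60^17 = 1692665944473600000000000000000
Sum of its 31 digits: 72.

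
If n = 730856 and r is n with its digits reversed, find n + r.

1388893

Reverse of 730856 is 658037.
730856 + 658037 = 1388893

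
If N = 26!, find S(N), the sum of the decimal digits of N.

81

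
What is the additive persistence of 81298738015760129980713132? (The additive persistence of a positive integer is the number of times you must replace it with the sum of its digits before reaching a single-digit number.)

2

81298738015760129980713132 → 111 → 3 (2 steps)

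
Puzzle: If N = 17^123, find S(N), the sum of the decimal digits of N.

665

17^123 = 22142024630120207359320573764236957523345603216987331732240497016947292822996637496750906355872025391170927994632063938187990037220685580536286573569713
Sum of its 152 digits: 665.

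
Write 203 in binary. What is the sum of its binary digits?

5

203 in base 2 is 11001011.
Digit sum: 1+1+0+0+1+0+1+1 = 5.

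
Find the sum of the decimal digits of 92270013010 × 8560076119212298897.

160

92270013010 × 8560076119212298897 = 789838334886309130178198649970
Sum of its 30 digits: 160.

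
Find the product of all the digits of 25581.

400

2×5×5×8×1 = 400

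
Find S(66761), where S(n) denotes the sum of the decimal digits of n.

26

6+6+7+6+1 = 26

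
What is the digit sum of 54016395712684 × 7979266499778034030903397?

170

54016395712684 × 7979266499778034030903397 = 431011216748973264664528504474171587548
Sum of its 39 digits: 170.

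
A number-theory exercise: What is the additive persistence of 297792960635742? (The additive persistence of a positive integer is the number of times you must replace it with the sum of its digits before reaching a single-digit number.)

297792960635742 → 78 → 15 → 6 (3 steps)

3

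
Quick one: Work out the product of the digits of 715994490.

0

7×1×5×9×9×4×4×9×0 = 0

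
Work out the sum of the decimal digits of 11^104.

11^104 = 2017619452673378577656765745365643720412860730997631870476975778411011384530553366980802376202290285695900641
Sum of its 109 digits: 490.

490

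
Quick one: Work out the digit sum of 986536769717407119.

96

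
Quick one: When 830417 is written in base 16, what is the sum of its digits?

830417 in base 16 is CABD1.
Digit sum: 12+10+11+13+1 = 47.

47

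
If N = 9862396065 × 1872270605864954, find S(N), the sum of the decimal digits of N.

108

9862396065 × 1872270605864954 = 18465074255897688251006010
Sum of its 26 digits: 108.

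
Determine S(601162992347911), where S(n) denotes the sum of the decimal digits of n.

61

6+0+1+1+6+2+9+9+2+3+4+7+9+1+1 = 61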